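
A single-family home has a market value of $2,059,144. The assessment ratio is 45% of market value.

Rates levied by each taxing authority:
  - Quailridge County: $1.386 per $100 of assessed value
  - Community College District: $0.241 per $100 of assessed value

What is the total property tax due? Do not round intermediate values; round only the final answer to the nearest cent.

$15,076.02

Assessed value = $2,059,144 × 0.45 = $926,614.8
Quailridge County: $926,614.8 × 0.01386 = $12,842.881128
Community College District: $926,614.8 × 0.00241 = $2,233.141668
Total = $12,842.881128 + $2,233.141668 = $15,076.022796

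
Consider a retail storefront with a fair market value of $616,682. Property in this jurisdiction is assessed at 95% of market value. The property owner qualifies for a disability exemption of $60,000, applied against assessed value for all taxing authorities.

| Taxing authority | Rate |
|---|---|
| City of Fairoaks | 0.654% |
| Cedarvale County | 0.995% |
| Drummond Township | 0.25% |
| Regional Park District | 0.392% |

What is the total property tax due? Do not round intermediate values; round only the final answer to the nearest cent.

Assessed value = $616,682 × 0.95 = $585,847.9
Taxable value = $585,847.9 − $60,000 = $525,847.9
City of Fairoaks: $525,847.9 × 0.00654 = $3,439.045266
Cedarvale County: $525,847.9 × 0.00995 = $5,232.186605
Drummond Township: $525,847.9 × 0.0025 = $1,314.61975
Regional Park District: $525,847.9 × 0.00392 = $2,061.323768
Total = $3,439.045266 + $5,232.186605 + $1,314.61975 + $2,061.323768 = $12,047.175389

$12,047.18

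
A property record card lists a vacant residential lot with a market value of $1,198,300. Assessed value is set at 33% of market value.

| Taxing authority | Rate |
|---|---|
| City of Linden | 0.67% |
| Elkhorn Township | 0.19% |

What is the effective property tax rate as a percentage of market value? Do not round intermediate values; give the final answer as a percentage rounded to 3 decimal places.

0.284%

Assessed value = $1,198,300 × 0.33 = $395,439
City of Linden: $395,439 × 0.0067 = $2,649.4413
Elkhorn Township: $395,439 × 0.0019 = $751.3341
Total tax = $3,400.7754
Effective rate = $3,400.7754 ÷ $1,198,300 = 0.284% of market value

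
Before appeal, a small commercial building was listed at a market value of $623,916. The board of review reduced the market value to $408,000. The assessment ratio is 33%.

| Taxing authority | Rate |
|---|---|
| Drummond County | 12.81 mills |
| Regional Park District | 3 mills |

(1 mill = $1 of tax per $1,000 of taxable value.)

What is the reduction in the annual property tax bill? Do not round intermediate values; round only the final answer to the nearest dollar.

$1,126

Old assessed value = $623,916 × 0.33 = $205,892.28
New assessed value = $408,000 × 0.33 = $134,640
Combined rate = 0.01281 + 0.003 = 0.01581
Old tax = $205,892.28 × 0.01581 = $3,255.1569468
New tax = $134,640 × 0.01581 = $2,128.6584
Reduction = $3,255.1569468 − $2,128.6584 = $1,126.4985468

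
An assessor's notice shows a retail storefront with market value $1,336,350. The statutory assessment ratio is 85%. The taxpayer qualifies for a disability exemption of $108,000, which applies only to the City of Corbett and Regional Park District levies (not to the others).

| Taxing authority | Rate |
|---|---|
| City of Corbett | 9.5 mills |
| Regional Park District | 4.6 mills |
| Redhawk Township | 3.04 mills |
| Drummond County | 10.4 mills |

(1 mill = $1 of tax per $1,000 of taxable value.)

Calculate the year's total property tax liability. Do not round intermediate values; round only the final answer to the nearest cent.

$29,759.82

Assessed value = $1,336,350 × 0.85 = $1,135,897.5
City of Corbett: ($1,135,897.5 − $108,000) × 0.0095 = $1,027,897.5 × 0.0095 = $9,765.02625
Regional Park District: ($1,135,897.5 − $108,000) × 0.0046 = $1,027,897.5 × 0.0046 = $4,728.3285
Redhawk Township: $1,135,897.5 × 0.00304 = $3,453.1284
Drummond County: $1,135,897.5 × 0.0104 = $11,813.334
Total = $29,759.81715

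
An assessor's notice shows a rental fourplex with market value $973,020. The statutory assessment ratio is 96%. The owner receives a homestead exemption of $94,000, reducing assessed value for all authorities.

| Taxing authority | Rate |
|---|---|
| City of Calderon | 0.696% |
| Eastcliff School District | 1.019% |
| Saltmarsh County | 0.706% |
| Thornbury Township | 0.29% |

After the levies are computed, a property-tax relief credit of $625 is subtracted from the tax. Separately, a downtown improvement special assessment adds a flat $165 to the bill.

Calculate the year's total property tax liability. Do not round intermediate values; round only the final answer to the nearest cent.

$22,315.09

Assessed value = $973,020 × 0.96 = $934,099.2
Taxable value = $934,099.2 − $94,000 = $840,099.2
City of Calderon: $840,099.2 × 0.00696 = $5,847.090432
Eastcliff School District: $840,099.2 × 0.01019 = $8,560.610848
Saltmarsh County: $840,099.2 × 0.00706 = $5,931.100352
Thornbury Township: $840,099.2 × 0.0029 = $2,436.28768
Levies subtotal = $22,775.089312
After credit = $22,775.089312 − $625 = $22,150.089312
Total = $22,150.089312 + $165 = $22,315.089312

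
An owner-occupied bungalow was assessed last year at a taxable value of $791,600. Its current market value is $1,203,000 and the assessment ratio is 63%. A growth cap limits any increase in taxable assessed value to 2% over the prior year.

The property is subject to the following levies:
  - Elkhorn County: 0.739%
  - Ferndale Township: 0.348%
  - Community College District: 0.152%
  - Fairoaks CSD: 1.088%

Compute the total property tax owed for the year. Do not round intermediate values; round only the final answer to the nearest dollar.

Uncapped assessed value = $1,203,000 × 0.63 = $757,890
Cap limit = $791,600 × 1.02 = $807,432
Taxable assessed value = min($757,890, $807,432) = $757,890 (cap does not bind)
Elkhorn County: $757,890 × 0.00739 = $5,600.8071
Ferndale Township: $757,890 × 0.00348 = $2,637.4572
Community College District: $757,890 × 0.00152 = $1,151.9928
Fairoaks CSD: $757,890 × 0.01088 = $8,245.8432
Total = $17,636.1003

$17,636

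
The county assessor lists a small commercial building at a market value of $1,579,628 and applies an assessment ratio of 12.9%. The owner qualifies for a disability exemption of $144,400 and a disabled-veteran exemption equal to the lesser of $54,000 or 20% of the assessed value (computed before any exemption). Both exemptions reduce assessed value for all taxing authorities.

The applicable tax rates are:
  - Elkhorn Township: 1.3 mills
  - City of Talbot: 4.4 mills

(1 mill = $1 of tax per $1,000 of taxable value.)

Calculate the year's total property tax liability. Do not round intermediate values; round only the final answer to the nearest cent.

Assessed value = $1,579,628 × 0.129 = $203,772.012
Disabled-veteran exemption = min($54,000, 20% × $203,772.012) = min($54,000, $40,754.4024) = $40,754.4024 (percentage binds)
Taxable value = $203,772.012 − $144,400 − $40,754.4024 = $18,617.6096
Elkhorn Township: $18,617.6096 × 0.0013 = $24.20289248
City of Talbot: $18,617.6096 × 0.0044 = $81.91748224
Total = $106.12037472

$106.12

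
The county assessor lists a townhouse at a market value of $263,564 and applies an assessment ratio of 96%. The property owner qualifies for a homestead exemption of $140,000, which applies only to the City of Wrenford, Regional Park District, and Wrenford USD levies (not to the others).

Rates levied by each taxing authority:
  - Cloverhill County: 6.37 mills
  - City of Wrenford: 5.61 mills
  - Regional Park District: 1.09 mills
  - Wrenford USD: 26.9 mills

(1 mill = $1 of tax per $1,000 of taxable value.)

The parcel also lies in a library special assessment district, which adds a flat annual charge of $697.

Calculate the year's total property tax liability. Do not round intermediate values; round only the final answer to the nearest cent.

$6,106.27

Assessed value = $263,564 × 0.96 = $253,021.44
Cloverhill County: $253,021.44 × 0.00637 = $1,611.7465728
City of Wrenford: ($253,021.44 − $140,000) × 0.00561 = $113,021.44 × 0.00561 = $634.0502784
Regional Park District: ($253,021.44 − $140,000) × 0.00109 = $113,021.44 × 0.00109 = $123.1933696
Wrenford USD: ($253,021.44 − $140,000) × 0.0269 = $113,021.44 × 0.0269 = $3,040.276736
Levies subtotal = $5,409.2669568
Total = $5,409.2669568 + $697 = $6,106.2669568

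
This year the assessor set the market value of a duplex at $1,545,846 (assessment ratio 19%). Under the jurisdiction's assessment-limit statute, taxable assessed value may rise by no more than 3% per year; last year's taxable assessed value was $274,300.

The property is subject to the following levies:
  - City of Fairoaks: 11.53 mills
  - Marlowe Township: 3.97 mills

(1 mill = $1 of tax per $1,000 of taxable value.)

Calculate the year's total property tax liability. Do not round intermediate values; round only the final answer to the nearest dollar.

Uncapped assessed value = $1,545,846 × 0.19 = $293,710.74
Cap limit = $274,300 × 1.03 = $282,529
Taxable assessed value = min($293,710.74, $282,529) = $282,529 (cap binds)
City of Fairoaks: $282,529 × 0.01153 = $3,257.55937
Marlowe Township: $282,529 × 0.00397 = $1,121.64013
Total = $4,379.1995

$4,379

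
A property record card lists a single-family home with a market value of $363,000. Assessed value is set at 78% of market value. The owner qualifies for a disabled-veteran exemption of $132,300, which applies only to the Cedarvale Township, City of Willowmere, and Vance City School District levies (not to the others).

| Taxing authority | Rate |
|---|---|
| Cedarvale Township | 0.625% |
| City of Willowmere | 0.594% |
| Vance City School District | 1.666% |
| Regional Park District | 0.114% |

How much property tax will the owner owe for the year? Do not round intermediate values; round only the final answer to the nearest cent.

$4,674.51

Assessed value = $363,000 × 0.78 = $283,140
Cedarvale Township: ($283,140 − $132,300) × 0.00625 = $150,840 × 0.00625 = $942.75
City of Willowmere: ($283,140 − $132,300) × 0.00594 = $150,840 × 0.00594 = $895.9896
Vance City School District: ($283,140 − $132,300) × 0.01666 = $150,840 × 0.01666 = $2,512.9944
Regional Park District: $283,140 × 0.00114 = $322.7796
Total = $4,674.5136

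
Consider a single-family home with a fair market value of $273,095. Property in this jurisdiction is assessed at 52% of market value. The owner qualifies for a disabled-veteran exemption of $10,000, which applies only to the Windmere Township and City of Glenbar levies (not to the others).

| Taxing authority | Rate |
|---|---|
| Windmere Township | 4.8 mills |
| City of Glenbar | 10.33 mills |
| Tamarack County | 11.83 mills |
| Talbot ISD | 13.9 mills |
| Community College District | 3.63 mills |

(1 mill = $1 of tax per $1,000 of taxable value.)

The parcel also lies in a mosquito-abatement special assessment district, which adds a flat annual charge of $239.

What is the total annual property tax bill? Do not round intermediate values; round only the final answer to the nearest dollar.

Assessed value = $273,095 × 0.52 = $142,009.4
Windmere Township: ($142,009.4 − $10,000) × 0.0048 = $132,009.4 × 0.0048 = $633.64512
City of Glenbar: ($142,009.4 − $10,000) × 0.01033 = $132,009.4 × 0.01033 = $1,363.657102
Tamarack County: $142,009.4 × 0.01183 = $1,679.971202
Talbot ISD: $142,009.4 × 0.0139 = $1,973.93066
Community College District: $142,009.4 × 0.00363 = $515.494122
Levies subtotal = $6,166.698206
Total = $6,166.698206 + $239 = $6,405.698206

$6,406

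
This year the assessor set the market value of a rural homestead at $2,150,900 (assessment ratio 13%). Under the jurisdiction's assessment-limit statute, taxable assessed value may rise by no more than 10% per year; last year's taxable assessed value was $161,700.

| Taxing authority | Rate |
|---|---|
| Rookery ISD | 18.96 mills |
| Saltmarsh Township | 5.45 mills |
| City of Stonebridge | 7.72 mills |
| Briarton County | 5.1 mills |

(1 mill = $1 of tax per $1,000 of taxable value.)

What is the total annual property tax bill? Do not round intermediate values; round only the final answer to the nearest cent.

$6,622.10

Uncapped assessed value = $2,150,900 × 0.13 = $279,617
Cap limit = $161,700 × 1.1 = $177,870
Taxable assessed value = min($279,617, $177,870) = $177,870 (cap binds)
Rookery ISD: $177,870 × 0.01896 = $3,372.4152
Saltmarsh Township: $177,870 × 0.00545 = $969.3915
City of Stonebridge: $177,870 × 0.00772 = $1,373.1564
Briarton County: $177,870 × 0.0051 = $907.137
Total = $6,622.1001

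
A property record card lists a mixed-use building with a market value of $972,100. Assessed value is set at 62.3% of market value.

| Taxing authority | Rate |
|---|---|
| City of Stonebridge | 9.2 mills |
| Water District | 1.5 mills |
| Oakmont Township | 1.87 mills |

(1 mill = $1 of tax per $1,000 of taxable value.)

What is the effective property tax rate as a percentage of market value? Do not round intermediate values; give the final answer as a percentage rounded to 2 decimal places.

0.78%

Assessed value = $972,100 × 0.623 = $605,618.3
City of Stonebridge: $605,618.3 × 0.0092 = $5,571.68836
Water District: $605,618.3 × 0.0015 = $908.42745
Oakmont Township: $605,618.3 × 0.00187 = $1,132.506221
Total tax = $7,612.622031
Effective rate = $7,612.622031 ÷ $972,100 = 0.78% of market value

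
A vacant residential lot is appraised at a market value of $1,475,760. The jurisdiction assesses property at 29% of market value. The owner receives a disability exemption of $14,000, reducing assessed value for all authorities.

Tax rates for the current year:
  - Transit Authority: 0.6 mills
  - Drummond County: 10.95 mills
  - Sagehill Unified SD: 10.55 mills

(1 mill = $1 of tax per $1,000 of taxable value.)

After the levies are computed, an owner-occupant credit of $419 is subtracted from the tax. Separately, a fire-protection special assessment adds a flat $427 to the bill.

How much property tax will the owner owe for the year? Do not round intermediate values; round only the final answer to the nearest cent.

$9,156.75

Assessed value = $1,475,760 × 0.29 = $427,970.4
Taxable value = $427,970.4 − $14,000 = $413,970.4
Transit Authority: $413,970.4 × 0.0006 = $248.38224
Drummond County: $413,970.4 × 0.01095 = $4,532.97588
Sagehill Unified SD: $413,970.4 × 0.01055 = $4,367.38772
Levies subtotal = $9,148.74584
After credit = $9,148.74584 − $419 = $8,729.74584
Total = $8,729.74584 + $427 = $9,156.74584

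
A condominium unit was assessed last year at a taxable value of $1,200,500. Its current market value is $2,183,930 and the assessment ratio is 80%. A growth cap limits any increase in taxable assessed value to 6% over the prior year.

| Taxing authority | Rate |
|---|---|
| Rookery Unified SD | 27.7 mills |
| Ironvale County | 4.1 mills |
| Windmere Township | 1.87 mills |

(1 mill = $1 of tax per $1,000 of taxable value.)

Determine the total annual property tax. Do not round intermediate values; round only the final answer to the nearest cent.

$42,846.09

Uncapped assessed value = $2,183,930 × 0.8 = $1,747,144
Cap limit = $1,200,500 × 1.06 = $1,272,530
Taxable assessed value = min($1,747,144, $1,272,530) = $1,272,530 (cap binds)
Rookery Unified SD: $1,272,530 × 0.0277 = $35,249.081
Ironvale County: $1,272,530 × 0.0041 = $5,217.373
Windmere Township: $1,272,530 × 0.00187 = $2,379.6311
Total = $42,846.0851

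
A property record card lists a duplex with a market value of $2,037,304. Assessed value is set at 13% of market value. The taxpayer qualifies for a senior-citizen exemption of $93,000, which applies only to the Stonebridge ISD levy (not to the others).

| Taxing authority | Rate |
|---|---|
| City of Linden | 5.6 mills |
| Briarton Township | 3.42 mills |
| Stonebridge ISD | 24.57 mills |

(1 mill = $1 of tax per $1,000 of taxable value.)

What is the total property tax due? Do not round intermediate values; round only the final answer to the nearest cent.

$6,611.29

Assessed value = $2,037,304 × 0.13 = $264,849.52
City of Linden: $264,849.52 × 0.0056 = $1,483.157312
Briarton Township: $264,849.52 × 0.00342 = $905.7853584
Stonebridge ISD: ($264,849.52 − $93,000) × 0.02457 = $171,849.52 × 0.02457 = $4,222.3427064
Total = $6,611.2853768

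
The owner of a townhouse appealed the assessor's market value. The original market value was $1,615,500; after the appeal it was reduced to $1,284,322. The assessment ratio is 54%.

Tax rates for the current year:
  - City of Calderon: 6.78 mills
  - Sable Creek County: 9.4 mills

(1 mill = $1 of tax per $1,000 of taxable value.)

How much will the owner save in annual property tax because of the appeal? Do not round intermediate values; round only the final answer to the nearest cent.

Old assessed value = $1,615,500 × 0.54 = $872,370
New assessed value = $1,284,322 × 0.54 = $693,533.88
Combined rate = 0.00678 + 0.0094 = 0.01618
Old tax = $872,370 × 0.01618 = $14,114.9466
New tax = $693,533.88 × 0.01618 = $11,221.3781784
Reduction = $14,114.9466 − $11,221.3781784 = $2,893.5684216

$2,893.57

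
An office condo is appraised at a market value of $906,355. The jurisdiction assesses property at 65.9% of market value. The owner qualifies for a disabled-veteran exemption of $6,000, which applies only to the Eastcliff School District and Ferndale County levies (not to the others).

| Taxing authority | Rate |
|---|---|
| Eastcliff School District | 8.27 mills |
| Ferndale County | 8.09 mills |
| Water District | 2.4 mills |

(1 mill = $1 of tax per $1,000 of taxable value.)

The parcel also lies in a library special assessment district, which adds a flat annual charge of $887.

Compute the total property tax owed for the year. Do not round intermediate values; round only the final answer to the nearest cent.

Assessed value = $906,355 × 0.659 = $597,287.945
Eastcliff School District: ($597,287.945 − $6,000) × 0.00827 = $591,287.945 × 0.00827 = $4,889.95130515
Ferndale County: ($597,287.945 − $6,000) × 0.00809 = $591,287.945 × 0.00809 = $4,783.51947505
Water District: $597,287.945 × 0.0024 = $1,433.491068
Levies subtotal = $11,106.9618482
Total = $11,106.9618482 + $887 = $11,993.9618482

$11,993.96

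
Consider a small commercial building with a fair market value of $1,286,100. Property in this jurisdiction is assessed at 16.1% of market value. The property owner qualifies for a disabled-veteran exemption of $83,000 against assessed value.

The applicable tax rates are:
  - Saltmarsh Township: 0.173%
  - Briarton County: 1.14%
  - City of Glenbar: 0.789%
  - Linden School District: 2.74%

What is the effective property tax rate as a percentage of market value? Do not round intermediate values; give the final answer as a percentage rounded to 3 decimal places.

Assessed value = $1,286,100 × 0.161 = $207,062.1
Taxable value = $207,062.1 − $83,000 = $124,062.1
Saltmarsh Township: $124,062.1 × 0.00173 = $214.627433
Briarton County: $124,062.1 × 0.0114 = $1,414.30794
City of Glenbar: $124,062.1 × 0.00789 = $978.849969
Linden School District: $124,062.1 × 0.0274 = $3,399.30154
Total tax = $6,007.086882
Effective rate = $6,007.086882 ÷ $1,286,100 = 0.467% of market value

0.467%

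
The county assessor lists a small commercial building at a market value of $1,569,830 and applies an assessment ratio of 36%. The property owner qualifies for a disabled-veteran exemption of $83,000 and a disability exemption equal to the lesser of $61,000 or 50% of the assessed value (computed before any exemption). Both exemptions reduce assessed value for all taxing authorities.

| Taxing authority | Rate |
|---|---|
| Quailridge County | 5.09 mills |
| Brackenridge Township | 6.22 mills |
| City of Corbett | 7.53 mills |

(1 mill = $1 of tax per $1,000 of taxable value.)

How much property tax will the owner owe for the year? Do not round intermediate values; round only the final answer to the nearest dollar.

Assessed value = $1,569,830 × 0.36 = $565,138.8
Disability exemption = min($61,000, 50% × $565,138.8) = min($61,000, $282,569.4) = $61,000 (dollar cap binds)
Taxable value = $565,138.8 − $83,000 − $61,000 = $421,138.8
Quailridge County: $421,138.8 × 0.00509 = $2,143.596492
Brackenridge Township: $421,138.8 × 0.00622 = $2,619.483336
City of Corbett: $421,138.8 × 0.00753 = $3,171.175164
Total = $7,934.254992

$7,934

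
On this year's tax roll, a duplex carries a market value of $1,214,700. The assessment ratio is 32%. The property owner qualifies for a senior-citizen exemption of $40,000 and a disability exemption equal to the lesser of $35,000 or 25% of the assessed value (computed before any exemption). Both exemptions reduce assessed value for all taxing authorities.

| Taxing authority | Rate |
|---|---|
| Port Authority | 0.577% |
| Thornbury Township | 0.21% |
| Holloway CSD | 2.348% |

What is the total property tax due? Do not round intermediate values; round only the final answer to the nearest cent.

Assessed value = $1,214,700 × 0.32 = $388,704
Disability exemption = min($35,000, 25% × $388,704) = min($35,000, $97,176) = $35,000 (dollar cap binds)
Taxable value = $388,704 − $40,000 − $35,000 = $313,704
Port Authority: $313,704 × 0.00577 = $1,810.07208
Thornbury Township: $313,704 × 0.0021 = $658.7784
Holloway CSD: $313,704 × 0.02348 = $7,365.76992
Total = $9,834.6204

$9,834.62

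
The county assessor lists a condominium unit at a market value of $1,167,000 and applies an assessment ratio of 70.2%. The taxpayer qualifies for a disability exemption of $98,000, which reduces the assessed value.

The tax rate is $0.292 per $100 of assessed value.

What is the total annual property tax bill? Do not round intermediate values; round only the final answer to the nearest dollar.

Assessed value = $1,167,000 × 0.702 = $819,234
Taxable value = $819,234 − $98,000 = $721,234
Tax = $721,234 × 0.00292 = $2,106.00328

$2,106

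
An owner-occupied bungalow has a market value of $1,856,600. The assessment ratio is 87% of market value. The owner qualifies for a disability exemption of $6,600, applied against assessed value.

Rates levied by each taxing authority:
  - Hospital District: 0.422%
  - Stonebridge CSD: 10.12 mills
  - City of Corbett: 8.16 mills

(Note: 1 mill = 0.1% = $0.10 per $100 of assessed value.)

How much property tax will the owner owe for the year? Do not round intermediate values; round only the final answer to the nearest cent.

Assessed value = $1,856,600 × 0.87 = $1,615,242
Taxable value = $1,615,242 − $6,600 = $1,608,642
Hospital District: $1,608,642 × 0.00422 = $6,788.46924
Stonebridge CSD: $1,608,642 × 0.01012 = $16,279.45704
City of Corbett: $1,608,642 × 0.00816 = $13,126.51872
Total = $36,194.445

$36,194.45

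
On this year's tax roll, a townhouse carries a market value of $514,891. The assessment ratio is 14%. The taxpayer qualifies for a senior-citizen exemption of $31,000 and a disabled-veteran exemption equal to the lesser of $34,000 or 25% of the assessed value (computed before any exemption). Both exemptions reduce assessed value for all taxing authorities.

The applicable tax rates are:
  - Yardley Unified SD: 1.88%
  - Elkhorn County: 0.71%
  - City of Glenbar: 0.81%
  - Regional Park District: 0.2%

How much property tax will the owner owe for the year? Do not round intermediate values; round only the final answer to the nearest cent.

Assessed value = $514,891 × 0.14 = $72,084.74
Disabled-veteran exemption = min($34,000, 25% × $72,084.74) = min($34,000, $18,021.185) = $18,021.185 (percentage binds)
Taxable value = $72,084.74 − $31,000 − $18,021.185 = $23,063.555
Yardley Unified SD: $23,063.555 × 0.0188 = $433.594834
Elkhorn County: $23,063.555 × 0.0071 = $163.7512405
City of Glenbar: $23,063.555 × 0.0081 = $186.8147955
Regional Park District: $23,063.555 × 0.002 = $46.12711
Total = $830.28798

$830.29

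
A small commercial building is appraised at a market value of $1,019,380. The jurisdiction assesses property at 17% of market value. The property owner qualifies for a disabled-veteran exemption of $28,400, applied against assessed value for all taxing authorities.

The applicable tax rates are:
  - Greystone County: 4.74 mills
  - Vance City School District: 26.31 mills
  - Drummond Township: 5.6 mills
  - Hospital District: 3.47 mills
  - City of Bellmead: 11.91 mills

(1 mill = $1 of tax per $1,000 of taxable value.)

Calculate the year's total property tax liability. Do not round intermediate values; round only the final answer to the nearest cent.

$7,538.87

Assessed value = $1,019,380 × 0.17 = $173,294.6
Taxable value = $173,294.6 − $28,400 = $144,894.6
Greystone County: $144,894.6 × 0.00474 = $686.800404
Vance City School District: $144,894.6 × 0.02631 = $3,812.176926
Drummond Township: $144,894.6 × 0.0056 = $811.40976
Hospital District: $144,894.6 × 0.00347 = $502.784262
City of Bellmead: $144,894.6 × 0.01191 = $1,725.694686
Total = $686.800404 + $3,812.176926 + $811.40976 + $502.784262 + $1,725.694686 = $7,538.866038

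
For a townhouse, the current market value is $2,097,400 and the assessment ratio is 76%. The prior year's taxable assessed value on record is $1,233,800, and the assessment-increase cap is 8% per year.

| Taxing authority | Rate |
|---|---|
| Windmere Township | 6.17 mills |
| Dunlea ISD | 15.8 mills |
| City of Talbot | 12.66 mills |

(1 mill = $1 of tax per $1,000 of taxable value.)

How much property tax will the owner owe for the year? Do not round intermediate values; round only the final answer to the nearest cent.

$46,144.61

Uncapped assessed value = $2,097,400 × 0.76 = $1,594,024
Cap limit = $1,233,800 × 1.08 = $1,332,504
Taxable assessed value = min($1,594,024, $1,332,504) = $1,332,504 (cap binds)
Windmere Township: $1,332,504 × 0.00617 = $8,221.54968
Dunlea ISD: $1,332,504 × 0.0158 = $21,053.5632
City of Talbot: $1,332,504 × 0.01266 = $16,869.50064
Total = $46,144.61352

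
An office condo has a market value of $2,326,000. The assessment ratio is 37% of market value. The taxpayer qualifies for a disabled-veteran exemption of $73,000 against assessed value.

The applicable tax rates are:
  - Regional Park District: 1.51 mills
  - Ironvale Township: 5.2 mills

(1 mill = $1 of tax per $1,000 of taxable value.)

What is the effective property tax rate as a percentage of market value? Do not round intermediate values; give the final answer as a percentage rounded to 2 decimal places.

Assessed value = $2,326,000 × 0.37 = $860,620
Taxable value = $860,620 − $73,000 = $787,620
Regional Park District: $787,620 × 0.00151 = $1,189.3062
Ironvale Township: $787,620 × 0.0052 = $4,095.624
Total tax = $5,284.9302
Effective rate = $5,284.9302 ÷ $2,326,000 = 0.23% of market value

0.23%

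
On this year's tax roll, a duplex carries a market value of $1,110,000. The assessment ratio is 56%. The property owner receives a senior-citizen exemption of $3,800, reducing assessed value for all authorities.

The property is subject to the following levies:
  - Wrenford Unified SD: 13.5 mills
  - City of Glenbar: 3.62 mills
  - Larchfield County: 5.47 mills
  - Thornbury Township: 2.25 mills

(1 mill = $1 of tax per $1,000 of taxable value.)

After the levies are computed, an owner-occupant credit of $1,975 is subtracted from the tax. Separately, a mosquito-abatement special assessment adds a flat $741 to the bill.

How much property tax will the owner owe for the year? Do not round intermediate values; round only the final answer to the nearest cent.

Assessed value = $1,110,000 × 0.56 = $621,600
Taxable value = $621,600 − $3,800 = $617,800
Wrenford Unified SD: $617,800 × 0.0135 = $8,340.3
City of Glenbar: $617,800 × 0.00362 = $2,236.436
Larchfield County: $617,800 × 0.00547 = $3,379.366
Thornbury Township: $617,800 × 0.00225 = $1,390.05
Levies subtotal = $15,346.152
After credit = $15,346.152 − $1,975 = $13,371.152
Total = $13,371.152 + $741 = $14,112.152

$14,112.15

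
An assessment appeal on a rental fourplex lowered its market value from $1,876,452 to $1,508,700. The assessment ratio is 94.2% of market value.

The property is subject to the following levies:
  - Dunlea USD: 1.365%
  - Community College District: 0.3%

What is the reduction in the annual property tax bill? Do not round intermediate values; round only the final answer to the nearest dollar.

Old assessed value = $1,876,452 × 0.942 = $1,767,617.784
New assessed value = $1,508,700 × 0.942 = $1,421,195.4
Combined rate = 0.01365 + 0.003 = 0.01665
Old tax = $1,767,617.784 × 0.01665 = $29,430.8361036
New tax = $1,421,195.4 × 0.01665 = $23,662.90341
Reduction = $29,430.8361036 − $23,662.90341 = $5,767.9326936

$5,768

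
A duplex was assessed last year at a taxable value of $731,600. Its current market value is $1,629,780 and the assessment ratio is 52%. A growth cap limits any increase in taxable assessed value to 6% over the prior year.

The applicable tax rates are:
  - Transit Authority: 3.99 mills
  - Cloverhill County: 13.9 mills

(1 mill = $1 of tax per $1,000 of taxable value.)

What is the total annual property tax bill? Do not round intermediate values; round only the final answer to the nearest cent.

$13,873.62

Uncapped assessed value = $1,629,780 × 0.52 = $847,485.6
Cap limit = $731,600 × 1.06 = $775,496
Taxable assessed value = min($847,485.6, $775,496) = $775,496 (cap binds)
Transit Authority: $775,496 × 0.00399 = $3,094.22904
Cloverhill County: $775,496 × 0.0139 = $10,779.3944
Total = $13,873.62344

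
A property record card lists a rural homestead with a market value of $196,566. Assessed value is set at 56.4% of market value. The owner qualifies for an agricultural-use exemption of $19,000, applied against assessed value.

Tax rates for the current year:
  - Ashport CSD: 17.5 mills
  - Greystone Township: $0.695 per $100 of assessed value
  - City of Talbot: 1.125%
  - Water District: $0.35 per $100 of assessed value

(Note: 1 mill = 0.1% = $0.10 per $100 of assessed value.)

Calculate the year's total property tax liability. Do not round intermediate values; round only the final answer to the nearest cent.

Assessed value = $196,566 × 0.564 = $110,863.224
Taxable value = $110,863.224 − $19,000 = $91,863.224
Ashport CSD: $91,863.224 × 0.0175 = $1,607.60642
Greystone Township: $91,863.224 × 0.00695 = $638.4494068
City of Talbot: $91,863.224 × 0.01125 = $1,033.46127
Water District: $91,863.224 × 0.0035 = $321.521284
Total = $3,601.0383808

$3,601.04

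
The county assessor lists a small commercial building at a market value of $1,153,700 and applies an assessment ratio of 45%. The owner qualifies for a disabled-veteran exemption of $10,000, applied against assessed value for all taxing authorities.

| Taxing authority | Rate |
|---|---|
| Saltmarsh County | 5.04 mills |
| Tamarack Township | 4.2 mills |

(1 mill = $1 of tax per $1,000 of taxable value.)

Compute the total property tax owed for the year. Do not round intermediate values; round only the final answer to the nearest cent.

Assessed value = $1,153,700 × 0.45 = $519,165
Taxable value = $519,165 − $10,000 = $509,165
Saltmarsh County: $509,165 × 0.00504 = $2,566.1916
Tamarack Township: $509,165 × 0.0042 = $2,138.493
Total = $2,566.1916 + $2,138.493 = $4,704.6846

$4,704.68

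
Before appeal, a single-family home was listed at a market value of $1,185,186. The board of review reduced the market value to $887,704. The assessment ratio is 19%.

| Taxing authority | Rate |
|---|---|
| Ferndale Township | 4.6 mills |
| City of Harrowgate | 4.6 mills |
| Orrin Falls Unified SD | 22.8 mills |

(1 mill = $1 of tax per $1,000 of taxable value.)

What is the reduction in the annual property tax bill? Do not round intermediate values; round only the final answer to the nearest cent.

Old assessed value = $1,185,186 × 0.19 = $225,185.34
New assessed value = $887,704 × 0.19 = $168,663.76
Combined rate = 0.0046 + 0.0046 + 0.0228 = 0.032
Old tax = $225,185.34 × 0.032 = $7,205.93088
New tax = $168,663.76 × 0.032 = $5,397.24032
Reduction = $7,205.93088 − $5,397.24032 = $1,808.69056

$1,808.69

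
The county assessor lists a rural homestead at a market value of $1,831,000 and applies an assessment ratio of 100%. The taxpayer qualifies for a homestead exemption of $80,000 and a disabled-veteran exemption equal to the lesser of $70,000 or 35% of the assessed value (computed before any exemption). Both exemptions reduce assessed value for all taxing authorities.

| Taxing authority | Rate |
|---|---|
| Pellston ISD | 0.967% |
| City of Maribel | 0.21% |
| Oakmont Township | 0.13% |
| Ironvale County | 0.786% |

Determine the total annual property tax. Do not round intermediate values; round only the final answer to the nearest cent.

$35,183.33

Assessed value = $1,831,000 × 1 = $1,831,000
Disabled-veteran exemption = min($70,000, 35% × $1,831,000) = min($70,000, $640,850) = $70,000 (dollar cap binds)
Taxable value = $1,831,000 − $80,000 − $70,000 = $1,681,000
Pellston ISD: $1,681,000 × 0.00967 = $16,255.27
City of Maribel: $1,681,000 × 0.0021 = $3,530.1
Oakmont Township: $1,681,000 × 0.0013 = $2,185.3
Ironvale County: $1,681,000 × 0.00786 = $13,212.66
Total = $35,183.33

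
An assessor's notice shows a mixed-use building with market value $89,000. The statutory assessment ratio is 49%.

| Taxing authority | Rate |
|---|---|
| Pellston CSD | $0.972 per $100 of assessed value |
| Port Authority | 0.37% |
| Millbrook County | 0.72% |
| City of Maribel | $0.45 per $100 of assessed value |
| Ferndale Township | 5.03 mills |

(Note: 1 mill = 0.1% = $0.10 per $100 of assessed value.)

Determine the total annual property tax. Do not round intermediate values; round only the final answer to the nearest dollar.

$1,315

Assessed value = $89,000 × 0.49 = $43,610
Pellston CSD: $43,610 × 0.00972 = $423.8892
Port Authority: $43,610 × 0.0037 = $161.357
Millbrook County: $43,610 × 0.0072 = $313.992
City of Maribel: $43,610 × 0.0045 = $196.245
Ferndale Township: $43,610 × 0.00503 = $219.3583
Total = $1,314.8415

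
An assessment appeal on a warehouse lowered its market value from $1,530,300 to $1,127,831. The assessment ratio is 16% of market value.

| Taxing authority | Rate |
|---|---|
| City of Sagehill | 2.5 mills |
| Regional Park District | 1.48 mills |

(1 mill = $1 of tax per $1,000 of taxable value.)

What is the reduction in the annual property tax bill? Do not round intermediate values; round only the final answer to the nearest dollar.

$256

Old assessed value = $1,530,300 × 0.16 = $244,848
New assessed value = $1,127,831 × 0.16 = $180,452.96
Combined rate = 0.0025 + 0.00148 = 0.00398
Old tax = $244,848 × 0.00398 = $974.49504
New tax = $180,452.96 × 0.00398 = $718.2027808
Reduction = $974.49504 − $718.2027808 = $256.2922592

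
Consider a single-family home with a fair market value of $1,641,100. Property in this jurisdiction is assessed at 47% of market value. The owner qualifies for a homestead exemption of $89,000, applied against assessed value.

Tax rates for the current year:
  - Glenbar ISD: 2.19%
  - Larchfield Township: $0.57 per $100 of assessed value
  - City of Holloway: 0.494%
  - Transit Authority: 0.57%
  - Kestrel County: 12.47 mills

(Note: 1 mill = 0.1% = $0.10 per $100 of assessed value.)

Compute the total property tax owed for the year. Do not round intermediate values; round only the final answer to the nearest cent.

Assessed value = $1,641,100 × 0.47 = $771,317
Taxable value = $771,317 − $89,000 = $682,317
Glenbar ISD: $682,317 × 0.0219 = $14,942.7423
Larchfield Township: $682,317 × 0.0057 = $3,889.2069
City of Holloway: $682,317 × 0.00494 = $3,370.64598
Transit Authority: $682,317 × 0.0057 = $3,889.2069
Kestrel County: $682,317 × 0.01247 = $8,508.49299
Total = $34,600.29507

$34,600.30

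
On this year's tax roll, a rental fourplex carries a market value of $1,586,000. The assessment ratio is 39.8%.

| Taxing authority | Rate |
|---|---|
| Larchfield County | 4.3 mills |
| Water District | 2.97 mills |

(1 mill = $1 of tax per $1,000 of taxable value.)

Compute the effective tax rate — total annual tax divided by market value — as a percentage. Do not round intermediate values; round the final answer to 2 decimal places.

0.29%

Assessed value = $1,586,000 × 0.398 = $631,228
Larchfield County: $631,228 × 0.0043 = $2,714.2804
Water District: $631,228 × 0.00297 = $1,874.74716
Total tax = $4,589.02756
Effective rate = $4,589.02756 ÷ $1,586,000 = 0.29% of market value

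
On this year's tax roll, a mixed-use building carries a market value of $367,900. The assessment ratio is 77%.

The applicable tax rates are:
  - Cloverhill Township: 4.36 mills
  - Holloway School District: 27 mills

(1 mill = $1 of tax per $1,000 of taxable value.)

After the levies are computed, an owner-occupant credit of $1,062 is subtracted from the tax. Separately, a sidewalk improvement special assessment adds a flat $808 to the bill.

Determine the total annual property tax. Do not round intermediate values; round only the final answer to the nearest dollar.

$8,630

Assessed value = $367,900 × 0.77 = $283,283
Cloverhill Township: $283,283 × 0.00436 = $1,235.11388
Holloway School District: $283,283 × 0.027 = $7,648.641
Levies subtotal = $8,883.75488
After credit = $8,883.75488 − $1,062 = $7,821.75488
Total = $7,821.75488 + $808 = $8,629.75488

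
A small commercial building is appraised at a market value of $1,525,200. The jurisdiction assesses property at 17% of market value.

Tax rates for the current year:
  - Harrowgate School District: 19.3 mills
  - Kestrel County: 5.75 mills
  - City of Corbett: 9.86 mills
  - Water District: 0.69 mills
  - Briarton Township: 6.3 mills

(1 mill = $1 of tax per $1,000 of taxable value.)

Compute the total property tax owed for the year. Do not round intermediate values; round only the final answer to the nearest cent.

Assessed value = $1,525,200 × 0.17 = $259,284
Harrowgate School District: $259,284 × 0.0193 = $5,004.1812
Kestrel County: $259,284 × 0.00575 = $1,490.883
City of Corbett: $259,284 × 0.00986 = $2,556.54024
Water District: $259,284 × 0.00069 = $178.90596
Briarton Township: $259,284 × 0.0063 = $1,633.4892
Total = $5,004.1812 + $1,490.883 + $2,556.54024 + $178.90596 + $1,633.4892 = $10,863.9996

$10,864.00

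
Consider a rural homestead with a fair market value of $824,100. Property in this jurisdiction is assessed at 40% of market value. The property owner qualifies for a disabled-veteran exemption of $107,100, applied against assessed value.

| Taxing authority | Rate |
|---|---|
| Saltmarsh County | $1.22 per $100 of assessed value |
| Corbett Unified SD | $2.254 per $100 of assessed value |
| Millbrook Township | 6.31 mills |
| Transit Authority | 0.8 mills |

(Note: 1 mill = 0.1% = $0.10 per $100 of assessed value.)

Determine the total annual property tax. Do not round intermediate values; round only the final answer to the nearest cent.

$9,313.30

Assessed value = $824,100 × 0.4 = $329,640
Taxable value = $329,640 − $107,100 = $222,540
Saltmarsh County: $222,540 × 0.0122 = $2,714.988
Corbett Unified SD: $222,540 × 0.02254 = $5,016.0516
Millbrook Township: $222,540 × 0.00631 = $1,404.2274
Transit Authority: $222,540 × 0.0008 = $178.032
Total = $9,313.299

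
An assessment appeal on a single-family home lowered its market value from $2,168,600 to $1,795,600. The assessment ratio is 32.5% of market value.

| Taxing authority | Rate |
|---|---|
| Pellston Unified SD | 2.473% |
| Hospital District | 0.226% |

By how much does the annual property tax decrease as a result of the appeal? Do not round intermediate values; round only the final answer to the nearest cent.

Old assessed value = $2,168,600 × 0.325 = $704,795
New assessed value = $1,795,600 × 0.325 = $583,570
Combined rate = 0.02473 + 0.00226 = 0.02699
Old tax = $704,795 × 0.02699 = $19,022.41705
New tax = $583,570 × 0.02699 = $15,750.5543
Reduction = $19,022.41705 − $15,750.5543 = $3,271.86275

$3,271.86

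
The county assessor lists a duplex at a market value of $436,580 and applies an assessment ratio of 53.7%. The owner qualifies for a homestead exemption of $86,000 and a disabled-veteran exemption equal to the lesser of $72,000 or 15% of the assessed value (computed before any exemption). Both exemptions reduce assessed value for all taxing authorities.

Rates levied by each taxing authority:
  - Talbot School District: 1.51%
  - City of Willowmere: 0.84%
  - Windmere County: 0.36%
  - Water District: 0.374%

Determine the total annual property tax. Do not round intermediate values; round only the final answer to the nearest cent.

Assessed value = $436,580 × 0.537 = $234,443.46
Disabled-veteran exemption = min($72,000, 15% × $234,443.46) = min($72,000, $35,166.519) = $35,166.519 (percentage binds)
Taxable value = $234,443.46 − $86,000 − $35,166.519 = $113,276.941
Talbot School District: $113,276.941 × 0.0151 = $1,710.4818091
City of Willowmere: $113,276.941 × 0.0084 = $951.5263044
Windmere County: $113,276.941 × 0.0036 = $407.7969876
Water District: $113,276.941 × 0.00374 = $423.65575934
Total = $3,493.46086044

$3,493.46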